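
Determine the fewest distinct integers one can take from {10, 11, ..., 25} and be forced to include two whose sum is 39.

Group the elements by complementary pair {x, 39−x}: {14,25}, {15,24}, {16,23}, …, giving 6 two-element pairs and 4 integers whose partner 39−x falls outside [10,25].
Pigeonhole: treating each of those 10 groups as a pigeonhole, one can pick one integer per group — 10 integers — with no two summing to 39.
The 11th integer lands in an occupied pair, forcing a sum of 39.

11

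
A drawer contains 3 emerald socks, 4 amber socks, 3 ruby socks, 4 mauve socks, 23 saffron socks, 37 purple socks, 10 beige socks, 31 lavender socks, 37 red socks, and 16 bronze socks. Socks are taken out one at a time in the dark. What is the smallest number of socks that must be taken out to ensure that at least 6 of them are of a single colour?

An adversary could hand out at most 5 socks per colour (4 colours run out sooner): 3 + 4 + 3 + 4 + 5 + 5 + 5 + 5 + 5 + 5 = 44 socks and still no colour has 6.
Pigeonhole: one more sock lands in a colour already at 5, so 45 draws are enough and 44 are not.

45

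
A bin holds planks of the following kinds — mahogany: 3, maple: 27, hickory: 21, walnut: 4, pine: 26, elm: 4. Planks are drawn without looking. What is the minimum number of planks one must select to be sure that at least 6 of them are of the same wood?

27

Put each drawn plank into a box by wood. The largest draw with every box below 6 takes min(count, 5) from each wood; woods with fewer than 5 contribute all they have.
Σ min(cᵢ, 5) = 3 + 5 + 5 + 4 + 5 + 4 = 26.
Draw number 26 + 1 = 27 must push one box to 6.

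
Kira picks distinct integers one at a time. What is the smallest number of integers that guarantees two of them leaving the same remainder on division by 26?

By pigeonhole, the 26 residue classes mod 26 are the pigeonholes.
With 26 integers one could put 1 in each residue class and have no class reach 2.
The 27th integer pushes some class to 2, so 26·1 + 1 = 27.

27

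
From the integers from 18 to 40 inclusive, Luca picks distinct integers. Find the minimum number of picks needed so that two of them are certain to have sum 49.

Two chosen integers sum to 49 exactly when both halves of some pair {x, 49−x} with 18 ≤ x ≤ 49−x ≤ 31 are chosen — 7 such pairs.
The remaining 9 elements (those with no distinct partner in range) can never complete a 49-sum, so the worst case takes all of them and one from each pair: 9 + 7 = 16.
By the pigeonhole principle, the 17th integer has to be the second member of some pair, so 16 + 1 = 17.

17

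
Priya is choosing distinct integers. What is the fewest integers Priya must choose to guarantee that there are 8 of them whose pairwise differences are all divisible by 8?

57

Integers whose pairwise differences are multiples of 8 are exactly those sharing a remainder mod 8. The 8 residue classes mod 8 are the pigeonholes.
With 56 integers one could put 7 in each residue class and have no class reach 8.
The 57th integer pushes some class to 8, so 8·7 + 1 = 57.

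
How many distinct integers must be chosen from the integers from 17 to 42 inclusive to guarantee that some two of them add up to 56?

Two chosen integers sum to 56 exactly when both halves of some pair {x, 56−x} with 17 ≤ x ≤ 56−x ≤ 39 are chosen — 11 such pairs.
The remaining 4 elements (those with no distinct partner in range) can never complete a 56-sum, so the worst case takes all of them and one from each pair: 4 + 11 = 15.
By pigeonhole, the 16th integer has to be the second member of some pair, so 15 + 1 = 16.

16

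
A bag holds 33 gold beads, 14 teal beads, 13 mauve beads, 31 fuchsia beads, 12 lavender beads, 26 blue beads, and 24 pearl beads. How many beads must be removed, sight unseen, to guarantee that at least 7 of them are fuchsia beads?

In the worst case for collecting fuchsia beads, every non-fuchsia bead comes out first.
There are 33 + 14 + 13 + 12 + 26 + 24 = 122 non-fuchsia beads altogether.
After those, each further bead must be fuchsia, so 122 + 7 = 129 draws guarantee 7 fuchsia beads.

129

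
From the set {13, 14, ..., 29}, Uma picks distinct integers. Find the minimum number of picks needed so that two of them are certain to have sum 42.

A set avoiding the sum 42 can contain at most one of each pair {x, 42−x}, plus the 1 element equal to its own complement.
The integers 21, …, 29 (9 of them) are such a set: any two sum to at least 21+22 = 43 > 42.
By the pigeonhole principle, any 10th integer completes one of the 8 pairs, so 10 choices force a sum of 42.

10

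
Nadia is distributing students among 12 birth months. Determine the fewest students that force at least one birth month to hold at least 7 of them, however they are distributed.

73

With 72 students one could put exactly 6 in each of the 12 birth months, and no birth month would reach 7.
One more student must land in a birth month that already has 6, giving it 7.
So 12 × 6 + 1 = 73 students are required.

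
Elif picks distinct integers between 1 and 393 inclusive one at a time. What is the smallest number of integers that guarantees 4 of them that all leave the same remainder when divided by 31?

94

Pigeonhole: the 31 residue classes mod 31 are the pigeonholes.
With 93 integers one could put 3 in each residue class and have no class reach 4.
The 94th integer pushes some class to 4, so 31·3 + 1 = 94.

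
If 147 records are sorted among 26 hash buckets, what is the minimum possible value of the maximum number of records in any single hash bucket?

The 26 hash buckets are the holes and the 147 records are the pigeons.
If every hash bucket held at most 5 records, the total would be at most 26 × 5 = 130, which is less than 147.
So some hash bucket holds at least ⌈147/26⌉ = 6 records.

6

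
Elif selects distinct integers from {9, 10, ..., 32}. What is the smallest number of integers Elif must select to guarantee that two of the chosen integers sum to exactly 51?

18

Group the elements by complementary pair {x, 51−x}: {19,32}, {20,31}, {21,30}, …, giving 7 two-element pairs and 10 integers whose partner 51−x falls outside [9,32].
By the pigeonhole principle, treating each of those 17 groups as a pigeonhole, one can pick one integer per group — 17 integers — with no two summing to 51.
The 18th integer lands in an occupied pair, forcing a sum of 51.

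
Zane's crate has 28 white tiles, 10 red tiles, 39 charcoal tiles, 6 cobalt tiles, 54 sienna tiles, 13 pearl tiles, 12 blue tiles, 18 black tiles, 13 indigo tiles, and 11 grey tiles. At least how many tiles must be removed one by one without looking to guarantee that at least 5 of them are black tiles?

191

In the worst case for collecting black tiles, every non-black tile comes out first.
There are 28 + 10 + 39 + 6 + 54 + 13 + 12 + 13 + 11 = 186 non-black tiles altogether.
After those, each further tile must be black, so 186 + 5 = 191 draws guarantee 5 black tiles.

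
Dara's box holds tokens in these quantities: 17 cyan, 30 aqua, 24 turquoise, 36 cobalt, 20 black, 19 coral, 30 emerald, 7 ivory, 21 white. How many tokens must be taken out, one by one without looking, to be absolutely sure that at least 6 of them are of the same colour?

46

An adversary could hand out at most 5 tokens per colour: 5 + 5 + 5 + 5 + 5 + 5 + 5 + 5 + 5 = 45 tokens and still no colour has 6.
By pigeonhole, one more token lands in a colour already at 5, so 46 draws are enough and 45 are not.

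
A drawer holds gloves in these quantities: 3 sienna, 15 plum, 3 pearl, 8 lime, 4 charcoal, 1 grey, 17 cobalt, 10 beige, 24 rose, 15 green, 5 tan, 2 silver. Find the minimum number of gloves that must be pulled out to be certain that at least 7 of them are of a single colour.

An adversary could hand out at most 6 gloves per colour (6 colours run out sooner): 3 + 6 + 3 + 6 + 4 + 1 + 6 + 6 + 6 + 6 + 5 + 2 = 54 gloves and still no colour has 7.
Pigeonhole: one more glove lands in a colour already at 6, so 55 draws are enough and 54 are not.

55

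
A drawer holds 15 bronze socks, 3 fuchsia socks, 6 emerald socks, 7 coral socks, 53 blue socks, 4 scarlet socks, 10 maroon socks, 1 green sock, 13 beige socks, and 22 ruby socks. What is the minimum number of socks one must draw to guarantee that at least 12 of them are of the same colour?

76

The 10 colours are the holes; the socks drawn are the pigeons.
To avoid 12 of any one colour, the worst case takes at most 11 of each colour, or every sock of a colour that has fewer than 11.
That gives 11 + 3 + 6 + 7 + 11 + 4 + 10 + 1 + 11 + 11 = 75 socks with no colour reaching 12.
The next sock forces some colour to 12, so 75 + 1 = 76.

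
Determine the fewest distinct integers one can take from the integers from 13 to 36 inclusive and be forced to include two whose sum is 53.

Two chosen integers sum to 53 exactly when both halves of some pair {x, 53−x} with 17 ≤ x ≤ 53−x ≤ 36 are chosen — 10 such pairs.
The remaining 4 elements (those with no distinct partner in range) can never complete a 53-sum, so the worst case takes all of them and one from each pair: 4 + 10 = 14.
By the pigeonhole principle, the 15th integer has to be the second member of some pair, so 14 + 1 = 15.

15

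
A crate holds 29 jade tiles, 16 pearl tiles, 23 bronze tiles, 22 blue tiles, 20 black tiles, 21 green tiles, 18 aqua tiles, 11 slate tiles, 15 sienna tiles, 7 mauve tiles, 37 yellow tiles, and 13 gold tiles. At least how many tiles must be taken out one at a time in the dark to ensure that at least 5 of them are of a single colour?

49

An adversary could hand out at most 4 tiles per colour: 4 + 4 + 4 + 4 + 4 + 4 + 4 + 4 + 4 + 4 + 4 + 4 = 48 tiles and still no colour has 5.
One more tile lands in a colour already at 4, so 49 draws are enough and 48 are not.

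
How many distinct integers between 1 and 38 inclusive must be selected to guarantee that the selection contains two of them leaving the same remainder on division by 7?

By the pigeonhole principle, the 7 residue classes mod 7 are the pigeonholes.
With 7 integers one could put 1 in each residue class and have no class reach 2.
The 8th integer pushes some class to 2, so 7·1 + 1 = 8.

8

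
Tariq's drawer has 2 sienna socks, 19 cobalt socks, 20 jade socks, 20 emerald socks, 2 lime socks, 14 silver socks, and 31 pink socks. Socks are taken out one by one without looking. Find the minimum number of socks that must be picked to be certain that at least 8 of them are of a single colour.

The 7 colours are the holes; the socks drawn are the pigeons.
To avoid 8 of any one colour, the worst case takes at most 7 of each colour, or every sock of a colour that has fewer than 7.
That gives 2 + 7 + 7 + 7 + 2 + 7 + 7 = 39 socks with no colour reaching 8.
The next sock forces some colour to 8, so 39 + 1 = 40.

40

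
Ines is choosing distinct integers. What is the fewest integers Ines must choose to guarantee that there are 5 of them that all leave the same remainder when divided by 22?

By pigeonhole, the 22 residue classes mod 22 are the pigeonholes.
With 88 integers one could put 4 in each residue class and have no class reach 5.
The 89th integer pushes some class to 5, so 22·4 + 1 = 89.

89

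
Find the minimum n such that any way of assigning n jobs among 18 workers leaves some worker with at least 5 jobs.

73

With 72 jobs one could put exactly 4 in each of the 18 workers, and no worker would reach 5.
Pigeonhole: one more job must land in a worker that already has 4, giving it 5.
So 18 × 4 + 1 = 73 jobs are required.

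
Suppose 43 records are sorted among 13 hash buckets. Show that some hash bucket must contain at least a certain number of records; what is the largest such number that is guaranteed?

4

Pigeonhole: the 13 hash buckets are the holes and the 43 records are the pigeons.
If every hash bucket held at most 3 records, the total would be at most 13 × 3 = 39, which is less than 43.
So some hash bucket holds at least ⌈43/13⌉ = 4 records.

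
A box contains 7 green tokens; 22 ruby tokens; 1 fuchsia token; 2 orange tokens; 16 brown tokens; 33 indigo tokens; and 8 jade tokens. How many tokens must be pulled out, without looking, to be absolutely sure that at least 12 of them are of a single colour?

52

By pigeonhole, put each drawn token into a box by colour. The largest draw with every box below 12 takes min(count, 11) from each colour; colours with fewer than 11 contribute all they have.
Σ min(cᵢ, 11) = 7 + 11 + 1 + 2 + 11 + 11 + 8 = 51.
Draw number 51 + 1 = 52 must push one box to 12.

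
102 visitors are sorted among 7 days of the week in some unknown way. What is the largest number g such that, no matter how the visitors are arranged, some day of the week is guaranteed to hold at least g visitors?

15

The 7 days of the week are the holes and the 102 visitors are the pigeons.
If every day of the week held at most 14 visitors, the total would be at most 7 × 14 = 98, which is less than 102.
So some day of the week holds at least ⌈102/7⌉ = 15 visitors.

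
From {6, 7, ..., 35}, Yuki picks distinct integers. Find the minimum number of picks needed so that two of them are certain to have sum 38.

Group the elements by complementary pair {x, 38−x}: {6,32}, {7,31}, {8,30}, …, giving 13 two-element pairs; the single value 19 (it cannot pair with itself since the integers are distinct); and 3 integers whose partner 38−x falls outside [6,35].
Treating each of those 17 groups as a pigeonhole, one can pick one integer per group — 17 integers — with no two summing to 38.
The 18th integer lands in an occupied pair, forcing a sum of 38.

18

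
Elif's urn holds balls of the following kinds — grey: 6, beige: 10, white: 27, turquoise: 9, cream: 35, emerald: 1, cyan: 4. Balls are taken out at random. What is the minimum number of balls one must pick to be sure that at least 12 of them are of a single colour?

53

Put each drawn ball into a box by colour. The largest draw with every box below 12 takes min(count, 11) from each colour; colours with fewer than 11 contribute all they have.
Σ min(cᵢ, 11) = 6 + 10 + 11 + 9 + 11 + 1 + 4 = 52.
Draw number 52 + 1 = 53 must push one box to 12.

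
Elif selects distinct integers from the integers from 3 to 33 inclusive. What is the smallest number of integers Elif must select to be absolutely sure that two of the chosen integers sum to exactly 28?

21

A set avoiding the sum 28 can contain at most one of each pair {x, 28−x}, plus the 9 elements whose complement lies outside the range or equal to its own complement.
The integers 14, …, 33 (20 of them) are such a set: any two sum to at least 14+15 = 29 > 28.
Any 21st integer completes one of the 11 pairs, so 21 choices force a sum of 28.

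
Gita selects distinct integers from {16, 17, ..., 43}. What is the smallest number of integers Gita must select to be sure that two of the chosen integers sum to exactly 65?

18

Two chosen integers sum to 65 exactly when both halves of some pair {x, 65−x} with 22 ≤ x ≤ 65−x ≤ 43 are chosen — 11 such pairs.
The remaining 6 elements (those with no distinct partner in range) can never complete a 65-sum, so the worst case takes all of them and one from each pair: 6 + 11 = 17.
By pigeonhole, the 18th integer has to be the second member of some pair, so 17 + 1 = 18.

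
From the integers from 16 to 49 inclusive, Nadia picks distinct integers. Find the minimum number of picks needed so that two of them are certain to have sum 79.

A set avoiding the sum 79 can contain at most one of each pair {x, 79−x}, plus the 14 elements whose complement lies outside the range.
The integers 16, …, 39 (24 of them) are such a set: any two sum to at least 16+17 = 33 and at most 38+39 = 77 < 79.
Any 25th integer completes one of the 10 pairs, so 25 choices force a sum of 79.

25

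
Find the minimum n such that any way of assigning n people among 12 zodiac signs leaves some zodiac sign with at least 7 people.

73

With 72 people one could put exactly 6 in each of the 12 zodiac signs, and no zodiac sign would reach 7.
By pigeonhole, one more person must land in a zodiac sign that already has 6, giving it 7.
So 12 × 6 + 1 = 73 people are required.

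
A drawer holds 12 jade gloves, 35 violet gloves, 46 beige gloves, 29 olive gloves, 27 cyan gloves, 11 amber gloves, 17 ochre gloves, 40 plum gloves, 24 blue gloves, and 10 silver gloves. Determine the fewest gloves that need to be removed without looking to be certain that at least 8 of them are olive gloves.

230

In the worst case for collecting olive gloves, every non-olive glove comes out first.
There are 12 + 35 + 46 + 27 + 11 + 17 + 40 + 24 + 10 = 222 non-olive gloves altogether.
After those, each further glove must be olive, so 222 + 8 = 230 draws guarantee 8 olive gloves.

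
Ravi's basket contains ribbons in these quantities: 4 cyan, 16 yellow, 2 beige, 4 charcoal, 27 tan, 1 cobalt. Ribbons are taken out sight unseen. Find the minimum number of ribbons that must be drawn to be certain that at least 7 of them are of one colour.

Pigeonhole: put each drawn ribbon into a box by colour. The largest draw with every box below 7 takes min(count, 6) from each colour; colours with fewer than 6 contribute all they have.
Σ min(cᵢ, 6) = 4 + 6 + 2 + 4 + 6 + 1 = 23.
Draw number 23 + 1 = 24 must push one box to 7.

24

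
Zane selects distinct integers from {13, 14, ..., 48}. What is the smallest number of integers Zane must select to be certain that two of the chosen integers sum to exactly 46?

A set avoiding the sum 46 can contain at most one of each pair {x, 46−x}, plus the 16 elements whose complement lies outside the range or equal to its own complement.
The integers 23, …, 48 (26 of them) are such a set: any two sum to at least 23+24 = 47 > 46.
Pigeonhole: any 27th integer completes one of the 10 pairs, so 27 choices force a sum of 46.

27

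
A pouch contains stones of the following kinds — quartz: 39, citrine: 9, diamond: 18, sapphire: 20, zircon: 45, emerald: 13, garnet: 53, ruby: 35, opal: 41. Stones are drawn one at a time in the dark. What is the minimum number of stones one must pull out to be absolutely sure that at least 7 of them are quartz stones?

241

In the worst case for collecting quartz stones, every non-quartz stone comes out first.
There are 9 + 18 + 20 + 45 + 13 + 53 + 35 + 41 = 234 non-quartz stones altogether.
After those, each further stone must be quartz, so 234 + 7 = 241 draws guarantee 7 quartz stones.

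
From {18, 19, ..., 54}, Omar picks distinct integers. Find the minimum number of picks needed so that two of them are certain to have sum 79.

Two chosen integers sum to 79 exactly when both halves of some pair {x, 79−x} with 25 ≤ x ≤ 79−x ≤ 54 are chosen — 15 such pairs.
The remaining 7 elements (those with no distinct partner in range) can never complete a 79-sum, so the worst case takes all of them and one from each pair: 7 + 15 = 22.
The 23rd integer has to be the second member of some pair, so 22 + 1 = 23.

23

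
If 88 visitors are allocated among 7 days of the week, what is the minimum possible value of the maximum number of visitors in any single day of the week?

The 7 days of the week are the holes and the 88 visitors are the pigeons.
If every day of the week held at most 12 visitors, the total would be at most 7 × 12 = 84, which is less than 88.
So some day of the week holds at least ⌈88/7⌉ = 13 visitors.

13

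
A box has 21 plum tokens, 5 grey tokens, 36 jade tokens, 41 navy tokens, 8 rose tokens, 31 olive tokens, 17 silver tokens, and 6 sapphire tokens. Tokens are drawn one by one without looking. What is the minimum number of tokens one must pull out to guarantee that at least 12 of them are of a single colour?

The 8 colours are the holes; the tokens drawn are the pigeons.
To avoid 12 of any one colour, the worst case takes at most 11 of each colour, or every token of a colour that has fewer than 11.
That gives 11 + 5 + 11 + 11 + 8 + 11 + 11 + 6 = 74 tokens with no colour reaching 12.
The next token forces some colour to 12, so 74 + 1 = 75.

75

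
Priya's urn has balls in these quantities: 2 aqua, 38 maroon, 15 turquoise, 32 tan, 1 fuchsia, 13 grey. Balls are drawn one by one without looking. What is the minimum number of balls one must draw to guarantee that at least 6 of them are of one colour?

24

Pigeonhole: the 6 colours are the holes; the balls drawn are the pigeons.
To avoid 6 of any one colour, the worst case takes at most 5 of each colour, or every ball of a colour that has fewer than 5.
That gives 2 + 5 + 5 + 5 + 1 + 5 = 23 balls with no colour reaching 6.
The next ball forces some colour to 6, so 23 + 1 = 24.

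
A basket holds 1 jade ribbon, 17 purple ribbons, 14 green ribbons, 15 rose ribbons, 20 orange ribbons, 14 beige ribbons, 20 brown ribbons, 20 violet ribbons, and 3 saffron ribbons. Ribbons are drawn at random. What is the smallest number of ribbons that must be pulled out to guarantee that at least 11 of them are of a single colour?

75

Put each drawn ribbon into a box by colour. The largest draw with every box below 11 takes min(count, 10) from each colour; colours with fewer than 10 contribute all they have.
Σ min(cᵢ, 10) = 1 + 10 + 10 + 10 + 10 + 10 + 10 + 10 + 3 = 74.
Draw number 74 + 1 = 75 must push one box to 11.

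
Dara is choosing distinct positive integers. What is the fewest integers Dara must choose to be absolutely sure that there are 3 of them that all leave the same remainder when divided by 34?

By pigeonhole, the 34 residue classes mod 34 are the pigeonholes.
With 68 integers one could put 2 in each residue class and have no class reach 3.
The 69th integer pushes some class to 3, so 34·2 + 1 = 69.

69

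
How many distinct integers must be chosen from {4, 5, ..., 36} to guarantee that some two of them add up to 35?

20

Two chosen integers sum to 35 exactly when both halves of some pair {x, 35−x} with 4 ≤ x ≤ 35−x ≤ 31 are chosen — 14 such pairs.
The remaining 5 elements (those with no distinct partner in range) can never complete a 35-sum, so the worst case takes all of them and one from each pair: 5 + 14 = 19.
By the pigeonhole principle, the 20th integer has to be the second member of some pair, so 19 + 1 = 20.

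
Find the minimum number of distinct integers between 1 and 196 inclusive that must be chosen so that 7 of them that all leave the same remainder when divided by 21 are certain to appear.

The 21 residue classes mod 21 are the pigeonholes.
With 126 integers one could put 6 in each residue class and have no class reach 7.
The 127th integer pushes some class to 7, so 21·6 + 1 = 127.

127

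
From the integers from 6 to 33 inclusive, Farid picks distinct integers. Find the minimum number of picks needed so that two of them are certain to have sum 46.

19

Two chosen integers sum to 46 exactly when both halves of some pair {x, 46−x} with 13 ≤ x ≤ 46−x ≤ 33 are chosen — 10 such pairs.
The remaining 8 elements (those with no distinct partner in range) can never complete a 46-sum, so the worst case takes all of them and one from each pair: 8 + 10 = 18.
The 19th integer has to be the second member of some pair, so 18 + 1 = 19.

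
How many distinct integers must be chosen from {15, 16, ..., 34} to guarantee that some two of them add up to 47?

Group the elements by complementary pair {x, 47−x}: {15,32}, {16,31}, {17,30}, …, giving 9 two-element pairs and 2 integers whose partner 47−x falls outside [15,34].
By the pigeonhole principle, treating each of those 11 groups as a pigeonhole, one can pick one integer per group — 11 integers — with no two summing to 47.
The 12th integer lands in an occupied pair, forcing a sum of 47.

12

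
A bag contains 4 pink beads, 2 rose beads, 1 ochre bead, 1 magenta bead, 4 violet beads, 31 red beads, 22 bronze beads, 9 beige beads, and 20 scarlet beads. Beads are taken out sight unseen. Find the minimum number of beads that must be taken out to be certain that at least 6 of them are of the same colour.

33

The 9 colours are the holes; the beads drawn are the pigeons.
To avoid 6 of any one colour, the worst case takes at most 5 of each colour, or every bead of a colour that has fewer than 5.
That gives 4 + 2 + 1 + 1 + 4 + 5 + 5 + 5 + 5 = 32 beads with no colour reaching 6.
The next bead forces some colour to 6, so 32 + 1 = 33.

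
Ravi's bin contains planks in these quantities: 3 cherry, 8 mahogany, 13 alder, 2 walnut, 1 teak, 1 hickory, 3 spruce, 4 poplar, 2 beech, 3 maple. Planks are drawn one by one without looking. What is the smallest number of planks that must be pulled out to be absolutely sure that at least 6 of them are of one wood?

By the pigeonhole principle, put each drawn plank into a box by wood. The largest draw with every box below 6 takes min(count, 5) from each wood; woods with fewer than 5 contribute all they have.
Σ min(cᵢ, 5) = 3 + 5 + 5 + 2 + 1 + 1 + 3 + 4 + 2 + 3 = 29.
Draw number 29 + 1 = 30 must push one box to 6.

30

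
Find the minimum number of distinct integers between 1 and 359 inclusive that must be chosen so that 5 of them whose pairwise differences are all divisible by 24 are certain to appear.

Integers whose pairwise differences are multiples of 24 are exactly those sharing a remainder mod 24. The 24 residue classes mod 24 are the pigeonholes.
With 96 integers one could put 4 in each residue class and have no class reach 5.
The 97th integer pushes some class to 5, so 24·4 + 1 = 97.

97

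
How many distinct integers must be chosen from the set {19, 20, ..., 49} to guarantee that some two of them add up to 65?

18

A set avoiding the sum 65 can contain at most one of each pair {x, 65−x}, plus the 3 elements whose complement lies outside the range.
The integers 33, …, 49 (17 of them) are such a set: any two sum to at least 33+34 = 67 > 65.
Any 18th integer completes one of the 14 pairs, so 18 choices force a sum of 65.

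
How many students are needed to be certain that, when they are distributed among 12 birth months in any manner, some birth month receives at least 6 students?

With 60 students one could put exactly 5 in each of the 12 birth months, and no birth month would reach 6.
By pigeonhole, one more student must land in a birth month that already has 5, giving it 6.
So 12 × 5 + 1 = 61 students are required.

61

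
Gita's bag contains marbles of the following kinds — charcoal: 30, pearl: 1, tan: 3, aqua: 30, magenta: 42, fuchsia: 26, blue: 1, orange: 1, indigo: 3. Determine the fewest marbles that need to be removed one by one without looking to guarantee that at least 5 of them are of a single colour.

The 9 colours are the holes; the marbles drawn are the pigeons.
To avoid 5 of any one colour, the worst case takes at most 4 of each colour, or every marble of a colour that has fewer than 4.
That gives 4 + 1 + 3 + 4 + 4 + 4 + 1 + 1 + 3 = 25 marbles with no colour reaching 5.
The next marble forces some colour to 5, so 25 + 1 = 26.

26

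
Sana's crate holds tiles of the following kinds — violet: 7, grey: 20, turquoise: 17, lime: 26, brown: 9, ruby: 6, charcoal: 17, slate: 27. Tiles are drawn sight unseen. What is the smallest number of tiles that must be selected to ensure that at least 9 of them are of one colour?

By the pigeonhole principle, the 8 colours are the holes; the tiles drawn are the pigeons.
To avoid 9 of any one colour, the worst case takes at most 8 of each colour, or every tile of a colour that has fewer than 8.
That gives 7 + 8 + 8 + 8 + 8 + 6 + 8 + 8 = 61 tiles with no colour reaching 9.
The next tile forces some colour to 9, so 61 + 1 = 62.

62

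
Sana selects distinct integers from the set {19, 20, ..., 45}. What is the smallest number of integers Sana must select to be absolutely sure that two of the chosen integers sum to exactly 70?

Two chosen integers sum to 70 exactly when both halves of some pair {x, 70−x} with 25 ≤ x ≤ 70−x ≤ 45 are chosen — 10 such pairs.
The remaining 7 elements (those with no distinct partner in range) can never complete a 70-sum, so the worst case takes all of them and one from each pair: 7 + 10 = 17.
By pigeonhole, the 18th integer has to be the second member of some pair, so 17 + 1 = 18.

18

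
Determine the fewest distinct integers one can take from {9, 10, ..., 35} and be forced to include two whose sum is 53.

19

A set avoiding the sum 53 can contain at most one of each pair {x, 53−x}, plus the 9 elements whose complement lies outside the range.
The integers 9, …, 26 (18 of them) are such a set: any two sum to at least 9+10 = 19 and at most 25+26 = 51 < 53.
By the pigeonhole principle, any 19th integer completes one of the 9 pairs, so 19 choices force a sum of 53.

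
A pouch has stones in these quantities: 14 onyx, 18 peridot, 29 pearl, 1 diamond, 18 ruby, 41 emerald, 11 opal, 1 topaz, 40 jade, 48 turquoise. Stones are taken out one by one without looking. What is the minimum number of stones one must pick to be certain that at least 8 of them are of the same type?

An adversary could hand out at most 7 stones per type (diamond, topaz run out sooner): 7 + 7 + 7 + 1 + 7 + 7 + 7 + 1 + 7 + 7 = 58 stones and still no type has 8.
By pigeonhole, one more stone lands in a type already at 7, so 59 draws are enough and 58 are not.

59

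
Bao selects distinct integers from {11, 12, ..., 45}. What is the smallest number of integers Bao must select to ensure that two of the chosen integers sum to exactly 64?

Two chosen integers sum to 64 exactly when both halves of some pair {x, 64−x} with 19 ≤ x ≤ 64−x ≤ 45 are chosen — 13 such pairs.
The remaining 9 elements (those with no distinct partner in range) can never complete a 64-sum, so the worst case takes all of them and one from each pair: 9 + 13 = 22.
Pigeonhole: the 23rd integer has to be the second member of some pair, so 22 + 1 = 23.

23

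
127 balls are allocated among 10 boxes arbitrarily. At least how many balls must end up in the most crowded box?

13

By the pigeonhole principle, the 10 boxes are the holes and the 127 balls are the pigeons.
If every box held at most 12 balls, the total would be at most 10 × 12 = 120, which is less than 127.
So some box holds at least ⌈127/10⌉ = 13 balls.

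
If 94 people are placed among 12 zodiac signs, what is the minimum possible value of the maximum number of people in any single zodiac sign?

By pigeonhole, the 12 zodiac signs are the holes and the 94 people are the pigeons.
If every zodiac sign held at most 7 people, the total would be at most 12 × 7 = 84, which is less than 94.
So some zodiac sign holds at least ⌈94/12⌉ = 8 people.

8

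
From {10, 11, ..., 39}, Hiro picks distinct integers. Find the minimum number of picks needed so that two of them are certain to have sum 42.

20

Two chosen integers sum to 42 exactly when both halves of some pair {x, 42−x} with 10 ≤ x ≤ 42−x ≤ 32 are chosen — 11 such pairs.
The remaining 8 elements (those with no distinct partner in range) can never complete a 42-sum, so the worst case takes all of them and one from each pair: 8 + 11 = 19.
By the pigeonhole principle, the 20th integer has to be the second member of some pair, so 19 + 1 = 20.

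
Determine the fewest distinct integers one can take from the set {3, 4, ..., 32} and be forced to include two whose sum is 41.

A set avoiding the sum 41 can contain at most one of each pair {x, 41−x}, plus the 6 elements whose complement lies outside the range.
The integers 3, …, 20 (18 of them) are such a set: any two sum to at least 3+4 = 7 and at most 19+20 = 39 < 41.
Pigeonhole: any 19th integer completes one of the 12 pairs, so 19 choices force a sum of 41.

19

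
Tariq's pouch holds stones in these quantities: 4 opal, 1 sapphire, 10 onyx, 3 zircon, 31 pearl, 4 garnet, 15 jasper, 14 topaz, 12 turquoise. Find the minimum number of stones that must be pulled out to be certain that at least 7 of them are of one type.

Pigeonhole: put each drawn stone into a box by type. The largest draw with every box below 7 takes min(count, 6) from each type; types with fewer than 6 contribute all they have.
Σ min(cᵢ, 6) = 4 + 1 + 6 + 3 + 6 + 4 + 6 + 6 + 6 = 42.
Draw number 42 + 1 = 43 must push one box to 7.

43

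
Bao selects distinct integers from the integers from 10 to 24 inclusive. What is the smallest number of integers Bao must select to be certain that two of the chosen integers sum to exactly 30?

11

A set avoiding the sum 30 can contain at most one of each pair {x, 30−x}, plus the 5 elements whose complement lies outside the range or equal to its own complement.
The integers 15, …, 24 (10 of them) are such a set: any two sum to at least 15+16 = 31 > 30.
By the pigeonhole principle, any 11th integer completes one of the 5 pairs, so 11 choices force a sum of 30.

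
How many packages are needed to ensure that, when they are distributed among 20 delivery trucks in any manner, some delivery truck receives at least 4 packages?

With 60 packages one could put exactly 3 in each of the 20 delivery trucks, and no delivery truck would reach 4.
One more package must land in a delivery truck that already has 3, giving it 4.
So 20 × 3 + 1 = 61 packages are required.

61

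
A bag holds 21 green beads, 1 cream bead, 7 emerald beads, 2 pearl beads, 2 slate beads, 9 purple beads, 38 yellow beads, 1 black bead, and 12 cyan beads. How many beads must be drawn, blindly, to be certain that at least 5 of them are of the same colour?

An adversary could hand out at most 4 beads per colour (4 colours run out sooner): 4 + 1 + 4 + 2 + 2 + 4 + 4 + 1 + 4 = 26 beads and still no colour has 5.
By the pigeonhole principle, one more bead lands in a colour already at 4, so 27 draws are enough and 26 are not.

27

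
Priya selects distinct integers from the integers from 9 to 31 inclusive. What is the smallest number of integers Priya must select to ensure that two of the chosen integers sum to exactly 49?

17

A set avoiding the sum 49 can contain at most one of each pair {x, 49−x}, plus the 9 elements whose complement lies outside the range.
The integers 9, …, 24 (16 of them) are such a set: any two sum to at least 9+10 = 19 and at most 23+24 = 47 < 49.
Any 17th integer completes one of the 7 pairs, so 17 choices force a sum of 49.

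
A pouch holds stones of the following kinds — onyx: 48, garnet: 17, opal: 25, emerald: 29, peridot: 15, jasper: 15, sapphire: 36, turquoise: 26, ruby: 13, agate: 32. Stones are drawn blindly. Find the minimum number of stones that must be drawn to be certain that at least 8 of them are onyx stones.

In the worst case for collecting onyx stones, every non-onyx stone comes out first.
There are 17 + 25 + 29 + 15 + 15 + 36 + 26 + 13 + 32 = 208 non-onyx stones altogether.
After those, each further stone must be onyx, so 208 + 8 = 216 draws guarantee 8 onyx stones.

216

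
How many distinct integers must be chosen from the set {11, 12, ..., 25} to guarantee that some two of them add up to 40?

Group the elements by complementary pair {x, 40−x}: {15,25}, {16,24}, {17,23}, …, giving 5 two-element pairs; the single value 20 (it cannot pair with itself since the integers are distinct); and 4 integers whose partner 40−x falls outside [11,25].
Treating each of those 10 groups as a pigeonhole, one can pick one integer per group — 10 integers — with no two summing to 40.
The 11th integer lands in an occupied pair, forcing a sum of 40.

11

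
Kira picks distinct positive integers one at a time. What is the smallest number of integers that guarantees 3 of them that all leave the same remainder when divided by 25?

51

The 25 residue classes mod 25 are the pigeonholes.
With 50 integers one could put 2 in each residue class and have no class reach 3.
The 51st integer pushes some class to 3, so 25·2 + 1 = 51.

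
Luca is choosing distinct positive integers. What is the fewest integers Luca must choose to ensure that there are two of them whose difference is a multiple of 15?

16

Integers whose pairwise differences are multiples of 15 are exactly those sharing a remainder mod 15. Pigeonhole: the 15 residue classes mod 15 are the pigeonholes.
With 15 integers one could put 1 in each residue class and have no class reach 2.
The 16th integer pushes some class to 2, so 15·1 + 1 = 16.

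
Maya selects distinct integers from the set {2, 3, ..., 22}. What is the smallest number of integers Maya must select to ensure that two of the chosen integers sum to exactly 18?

A set avoiding the sum 18 can contain at most one of each pair {x, 18−x}, plus the 7 elements whose complement lies outside the range or equal to its own complement.
The integers 9, …, 22 (14 of them) are such a set: any two sum to at least 9+10 = 19 > 18.
Any 15th integer completes one of the 7 pairs, so 15 choices force a sum of 18.

15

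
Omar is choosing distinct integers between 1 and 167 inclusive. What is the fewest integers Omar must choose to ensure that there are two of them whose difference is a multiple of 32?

33

Integers whose pairwise differences are multiples of 32 are exactly those sharing a remainder mod 32. By pigeonhole, the 32 residue classes mod 32 are the pigeonholes.
With 32 integers one could put 1 in each residue class and have no class reach 2.
The 33rd integer pushes some class to 2, so 32·1 + 1 = 33.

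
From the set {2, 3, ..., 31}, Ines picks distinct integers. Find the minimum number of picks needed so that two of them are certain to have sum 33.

16

Two chosen integers sum to 33 exactly when both halves of some pair {x, 33−x} with 2 ≤ x ≤ 33−x ≤ 31 are chosen — 15 such pairs.
Every element belongs to one of those pairs, so the worst case picks one from each: 15 integers.
The 16th integer has to be the second member of some pair, so 15 + 1 = 16.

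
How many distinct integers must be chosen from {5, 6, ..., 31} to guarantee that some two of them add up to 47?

20

Two chosen integers sum to 47 exactly when both halves of some pair {x, 47−x} with 16 ≤ x ≤ 47−x ≤ 31 are chosen — 8 such pairs.
The remaining 11 elements (those with no distinct partner in range) can never complete a 47-sum, so the worst case takes all of them and one from each pair: 11 + 8 = 19.
By the pigeonhole principle, the 20th integer has to be the second member of some pair, so 19 + 1 = 20.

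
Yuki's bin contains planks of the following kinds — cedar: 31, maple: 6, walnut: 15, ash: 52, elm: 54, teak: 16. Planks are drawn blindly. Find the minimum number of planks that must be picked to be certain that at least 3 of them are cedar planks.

146

In the worst case for collecting cedar planks, every non-cedar plank comes out first.
There are 6 + 15 + 52 + 54 + 16 = 143 non-cedar planks altogether.
After those, each further plank must be cedar, so 143 + 3 = 146 draws guarantee 3 cedar planks.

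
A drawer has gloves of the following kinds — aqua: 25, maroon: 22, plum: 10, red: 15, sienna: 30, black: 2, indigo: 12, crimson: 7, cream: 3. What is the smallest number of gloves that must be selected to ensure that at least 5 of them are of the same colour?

34

An adversary could hand out at most 4 gloves per colour (black, cream run out sooner): 4 + 4 + 4 + 4 + 4 + 2 + 4 + 4 + 3 = 33 gloves and still no colour has 5.
One more glove lands in a colour already at 4, so 34 draws are enough and 33 are not.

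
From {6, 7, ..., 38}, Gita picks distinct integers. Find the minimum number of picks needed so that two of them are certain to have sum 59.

25

Group the elements by complementary pair {x, 59−x}: {21,38}, {22,37}, {23,36}, …, giving 9 two-element pairs and 15 integers whose partner 59−x falls outside [6,38].
Treating each of those 24 groups as a pigeonhole, one can pick one integer per group — 24 integers — with no two summing to 59.
The 25th integer lands in an occupied pair, forcing a sum of 59.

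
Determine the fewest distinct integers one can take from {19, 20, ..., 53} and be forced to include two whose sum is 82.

Group the elements by complementary pair {x, 82−x}: {29,53}, {30,52}, {31,51}, …, giving 12 two-element pairs, the single value 41 (it cannot pair with itself since the integers are distinct), and 10 integers whose partner 82−x falls outside [19,53].
Pigeonhole: treating each of those 23 groups as a pigeonhole, one can pick one integer per group — 23 integers — with no two summing to 82.
The 24th integer lands in an occupied pair, forcing a sum of 82.

24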